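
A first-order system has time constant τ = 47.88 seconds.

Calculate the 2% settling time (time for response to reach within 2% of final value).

For first-order system, 2% settling time ≈ 4τ = 4 × 47.88 = 191.52 s.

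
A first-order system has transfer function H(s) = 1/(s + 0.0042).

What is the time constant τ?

For H(s) = 1/(s + 1/τ), the pole is at -1/τ = -0.0042, so τ = 1/0.0042 = 238.1 s.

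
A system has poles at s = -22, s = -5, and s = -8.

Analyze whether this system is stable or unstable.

All poles are in the left half-plane. System is stable.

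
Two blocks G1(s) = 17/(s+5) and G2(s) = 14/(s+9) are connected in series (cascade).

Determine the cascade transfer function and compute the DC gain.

Series: multiply transfer functions. G_eq = 17/(s+5) × 14/(s+9) = 238/((s+5)(s+9)). DC gain = 238/(5×9) = 5.2889.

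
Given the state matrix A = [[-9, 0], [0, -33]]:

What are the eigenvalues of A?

For diagonal matrix, eigenvalues are diagonal entries: λ₁ = -9, λ₂ = -33.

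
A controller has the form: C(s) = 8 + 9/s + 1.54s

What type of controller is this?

This is a Proportional-Integral-Derivative (PID) controller.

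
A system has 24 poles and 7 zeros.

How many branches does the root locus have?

Root locus has n branches where n = number of poles = 24.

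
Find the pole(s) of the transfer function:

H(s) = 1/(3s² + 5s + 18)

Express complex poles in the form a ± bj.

Discriminant = 5² - 4×3×18 = 25 - 216 = -191 < 0, so the poles are a complex conjugate pair s = (-5 ± j√191)/(2×3). Real part = -5/(2×3) = -5/6 ≈ -0.8333; imaginary part = ±√191/(2×3) ≈ 2.3034. Poles: s = -0.8333 ± 2.3034j.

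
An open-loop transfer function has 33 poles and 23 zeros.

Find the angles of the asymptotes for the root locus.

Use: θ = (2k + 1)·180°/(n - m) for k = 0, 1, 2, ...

n - m = 33 - 23 = 10. Angles: θk = (2k + 1)·180°/10 = 18°, 54°, 90°, 126°, 162°, 198°, 234°, 270°, 306°, 342°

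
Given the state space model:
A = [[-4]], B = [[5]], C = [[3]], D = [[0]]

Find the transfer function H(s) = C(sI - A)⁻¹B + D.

(sI - A)⁻¹ = 1/(s + 4). H(s) = 3 × 5/(s + 4) + 0 = 15/(s + 4).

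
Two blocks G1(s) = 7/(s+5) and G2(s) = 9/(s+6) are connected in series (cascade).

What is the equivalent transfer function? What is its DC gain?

Series: multiply transfer functions. G_eq = 7/(s+5) × 9/(s+6) = 63/((s+5)(s+6)). DC gain = 63/(5×6) = 2.1.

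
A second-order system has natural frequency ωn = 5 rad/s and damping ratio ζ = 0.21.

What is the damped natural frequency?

ωd = ωn√(1 - ζ²) = 5√(1 - 0.21²) = 4.89 rad/s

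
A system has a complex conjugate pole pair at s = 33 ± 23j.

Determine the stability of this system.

Real part of poles is 33 (> 0, right half-plane). Unstable.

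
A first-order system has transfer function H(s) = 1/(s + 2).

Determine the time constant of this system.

For H(s) = 1/(s + 1/τ), the pole is at -1/τ = -2, so τ = 1/2 = 0.5 s.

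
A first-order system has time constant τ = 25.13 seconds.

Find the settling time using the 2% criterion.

For first-order system, 2% settling time ≈ 4τ = 4 × 25.13 = 100.52 s.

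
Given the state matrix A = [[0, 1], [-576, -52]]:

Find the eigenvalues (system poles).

det(A - λI) = λ² - (-52)λ + 576 = (λ - (-36))(λ - (-16)). Eigenvalues: -36, -16.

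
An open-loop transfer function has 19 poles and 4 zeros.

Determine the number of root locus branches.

Root locus has n branches where n = number of poles = 19.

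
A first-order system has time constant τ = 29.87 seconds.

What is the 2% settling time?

For first-order system, 2% settling time ≈ 4τ = 4 × 29.87 = 119.48 s.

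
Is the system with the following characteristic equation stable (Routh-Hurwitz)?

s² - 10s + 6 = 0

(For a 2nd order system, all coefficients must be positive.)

Coefficients: 1, -10, 6. b=-10 not positive, so system is unstable.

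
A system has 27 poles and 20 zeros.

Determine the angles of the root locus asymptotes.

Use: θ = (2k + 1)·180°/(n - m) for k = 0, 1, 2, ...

n - m = 27 - 20 = 7. Angles: θk = (2k + 1)·180°/7 = 25.71°, 77.14°, 128.57°, 180°, 231.43°, 282.86°, 334.29°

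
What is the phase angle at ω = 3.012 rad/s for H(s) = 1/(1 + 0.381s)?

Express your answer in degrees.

Phase = -arctan(ωτ) = -arctan(3.012 × 0.381) = -48.9°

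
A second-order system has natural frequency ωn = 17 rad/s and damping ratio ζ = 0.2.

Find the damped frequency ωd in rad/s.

ωd = ωn√(1 - ζ²) = 17√(1 - 0.2²) = 16.66 rad/s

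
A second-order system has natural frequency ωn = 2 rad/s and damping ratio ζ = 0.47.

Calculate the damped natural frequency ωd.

ωd = ωn√(1 - ζ²) = 2√(1 - 0.47²) = 1.77 rad/s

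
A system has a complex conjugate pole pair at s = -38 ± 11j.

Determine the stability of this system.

Real part of poles is -38 (< 0, left half-plane). Stable.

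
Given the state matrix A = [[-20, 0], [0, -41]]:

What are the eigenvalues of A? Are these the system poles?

For diagonal matrix, eigenvalues are diagonal entries: λ₁ = -20, λ₂ = -41. Eigenvalues of A = system poles.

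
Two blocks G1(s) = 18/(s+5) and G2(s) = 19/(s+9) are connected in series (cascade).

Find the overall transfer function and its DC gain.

Series: multiply transfer functions. G_eq = 18/(s+5) × 19/(s+9) = 342/((s+5)(s+9)). DC gain = 342/(5×9) = 7.6.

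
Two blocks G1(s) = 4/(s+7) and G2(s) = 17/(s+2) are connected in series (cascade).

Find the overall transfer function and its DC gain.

Series: multiply transfer functions. G_eq = 4/(s+7) × 17/(s+2) = 68/((s+7)(s+2)). DC gain = 68/(7×2) = 4.8571.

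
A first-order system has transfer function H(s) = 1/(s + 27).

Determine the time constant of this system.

For H(s) = 1/(s + 1/τ), the pole is at -1/τ = -27, so τ = 1/27 = 0.0370 s.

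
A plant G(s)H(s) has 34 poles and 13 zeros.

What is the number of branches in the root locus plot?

Root locus has n branches where n = number of poles = 34.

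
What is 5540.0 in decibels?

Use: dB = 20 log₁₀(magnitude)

dB = 20 log₁₀(5540.0) = 74.9 dB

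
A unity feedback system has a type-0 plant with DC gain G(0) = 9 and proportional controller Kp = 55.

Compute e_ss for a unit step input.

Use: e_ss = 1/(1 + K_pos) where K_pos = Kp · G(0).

K_pos = Kp · G(0) = 55 × 9 = 495. e_ss = 1/(1 + 495) = 0.0020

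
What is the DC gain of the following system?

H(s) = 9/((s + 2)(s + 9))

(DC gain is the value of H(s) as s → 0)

DC gain = H(0) = 9/(2 × 9) = 9/18 = 0.5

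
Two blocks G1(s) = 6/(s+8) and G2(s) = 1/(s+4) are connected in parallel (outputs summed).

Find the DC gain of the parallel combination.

Parallel: G_eq = G1 + G2. DC gain = G1(0) + G2(0) = 6/8 + 1/4 = 0.75 + 0.25 = 1.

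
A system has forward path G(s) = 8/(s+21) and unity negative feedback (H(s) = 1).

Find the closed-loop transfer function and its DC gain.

T(s) = G/(1+GH) = [8/(s+21)] / [1 + 8/(s+21)] = 8/(s+21+8) = 8/(s+29). DC gain = 8/29 = 0.2759.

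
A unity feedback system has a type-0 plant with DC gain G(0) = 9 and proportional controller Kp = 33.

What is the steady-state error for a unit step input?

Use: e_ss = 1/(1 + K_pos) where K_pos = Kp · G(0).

K_pos = Kp · G(0) = 33 × 9 = 297. e_ss = 1/(1 + 297) = 0.0034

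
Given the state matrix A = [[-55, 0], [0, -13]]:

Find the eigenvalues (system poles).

For diagonal matrix, eigenvalues are diagonal entries: λ₁ = -55, λ₂ = -13.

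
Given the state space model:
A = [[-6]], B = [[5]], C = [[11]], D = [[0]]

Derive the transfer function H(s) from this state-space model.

(sI - A)⁻¹ = 1/(s + 6). H(s) = 11 × 5/(s + 6) + 0 = 55/(s + 6).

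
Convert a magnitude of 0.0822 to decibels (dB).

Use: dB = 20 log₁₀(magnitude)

dB = 20 log₁₀(0.0822) = -21.7 dB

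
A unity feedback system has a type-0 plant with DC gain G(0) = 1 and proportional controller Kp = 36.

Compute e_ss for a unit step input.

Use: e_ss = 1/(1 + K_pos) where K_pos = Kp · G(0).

K_pos = Kp · G(0) = 36 × 1 = 36. e_ss = 1/(1 + 36) = 0.0270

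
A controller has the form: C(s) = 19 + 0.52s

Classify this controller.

This is a Proportional-Derivative (PD) controller.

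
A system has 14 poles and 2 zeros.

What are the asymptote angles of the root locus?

n - m = 14 - 2 = 12. Angles: θk = (2k + 1)·180°/12 = 15°, 45°, 75°, 105°, 135°, 165°, 195°, 225°, 255°, 285°, 315°, 345°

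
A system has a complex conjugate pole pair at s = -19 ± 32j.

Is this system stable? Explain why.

Real part of poles is -19 (< 0, left half-plane). Stable.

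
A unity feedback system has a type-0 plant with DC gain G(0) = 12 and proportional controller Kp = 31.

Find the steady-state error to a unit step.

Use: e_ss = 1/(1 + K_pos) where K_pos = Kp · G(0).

K_pos = Kp · G(0) = 31 × 12 = 372. e_ss = 1/(1 + 372) = 0.0027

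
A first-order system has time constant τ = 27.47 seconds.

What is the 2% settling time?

For first-order system, 2% settling time ≈ 4τ = 4 × 27.47 = 109.88 s.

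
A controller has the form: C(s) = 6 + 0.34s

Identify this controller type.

This is a Proportional-Derivative (PD) controller.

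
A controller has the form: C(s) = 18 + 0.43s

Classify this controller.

This is a Proportional-Derivative (PD) controller.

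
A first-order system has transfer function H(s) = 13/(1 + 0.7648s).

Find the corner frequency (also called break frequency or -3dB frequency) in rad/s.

Corner frequency = 1/τ = 1/0.7648 = 1.308 rad/s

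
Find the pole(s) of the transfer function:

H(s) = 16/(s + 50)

Pole is where denominator = 0: s + 50 = 0, so s = -50.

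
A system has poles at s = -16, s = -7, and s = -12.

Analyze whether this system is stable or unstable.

All poles are in the left half-plane. System is stable.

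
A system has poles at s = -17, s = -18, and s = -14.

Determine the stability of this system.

All poles are in the left half-plane. System is stable.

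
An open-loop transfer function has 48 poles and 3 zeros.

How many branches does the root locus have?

Root locus has n branches where n = number of poles = 48.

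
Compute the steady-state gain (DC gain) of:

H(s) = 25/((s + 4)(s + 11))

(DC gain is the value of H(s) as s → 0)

DC gain = H(0) = 25/(4 × 11) = 25/44 = 0.5682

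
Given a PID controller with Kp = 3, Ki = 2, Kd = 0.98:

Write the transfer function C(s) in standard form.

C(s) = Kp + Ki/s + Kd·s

Substituting values: C(s) = 3 + 2/s + 0.98s = (0.98s² + 3s + 2)/s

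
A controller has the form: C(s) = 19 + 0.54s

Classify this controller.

This is a Proportional-Derivative (PD) controller.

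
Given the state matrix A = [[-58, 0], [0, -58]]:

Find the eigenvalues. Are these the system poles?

For diagonal matrix, eigenvalues are diagonal entries: λ₁ = -58, λ₂ = -58. Eigenvalues of A = system poles.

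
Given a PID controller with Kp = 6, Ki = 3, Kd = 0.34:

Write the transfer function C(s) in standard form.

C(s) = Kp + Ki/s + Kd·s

Substituting values: C(s) = 6 + 3/s + 0.34s = (0.34s² + 6s + 3)/s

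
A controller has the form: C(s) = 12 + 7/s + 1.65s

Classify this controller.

This is a Proportional-Integral-Derivative (PID) controller.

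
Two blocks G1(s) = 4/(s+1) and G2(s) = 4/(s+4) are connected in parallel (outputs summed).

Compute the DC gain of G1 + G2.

Parallel: G_eq = G1 + G2. DC gain = G1(0) + G2(0) = 4/1 + 4/4 = 4 + 1 = 5.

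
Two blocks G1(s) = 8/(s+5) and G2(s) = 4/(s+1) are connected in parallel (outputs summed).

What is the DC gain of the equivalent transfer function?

Parallel: G_eq = G1 + G2. DC gain = G1(0) + G2(0) = 8/5 + 4/1 = 1.6 + 4 = 5.6.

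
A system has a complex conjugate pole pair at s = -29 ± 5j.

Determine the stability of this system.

Real part of poles is -29 (< 0, left half-plane). Stable.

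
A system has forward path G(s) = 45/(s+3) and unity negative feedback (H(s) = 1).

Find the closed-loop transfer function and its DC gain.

T(s) = G/(1+GH) = [45/(s+3)] / [1 + 45/(s+3)] = 45/(s+3+45) = 45/(s+48). DC gain = 45/48 = 0.9375.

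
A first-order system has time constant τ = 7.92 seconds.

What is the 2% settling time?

For first-order system, 2% settling time ≈ 4τ = 4 × 7.92 = 31.68 s.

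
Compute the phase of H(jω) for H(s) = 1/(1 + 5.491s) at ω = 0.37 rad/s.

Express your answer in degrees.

Phase = -arctan(ωτ) = -arctan(0.37 × 5.491) = -63.8°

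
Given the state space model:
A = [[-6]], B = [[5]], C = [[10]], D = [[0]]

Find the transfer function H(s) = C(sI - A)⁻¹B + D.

(sI - A)⁻¹ = 1/(s + 6). H(s) = 10 × 5/(s + 6) + 0 = 50/(s + 6).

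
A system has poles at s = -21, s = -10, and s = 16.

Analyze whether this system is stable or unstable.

Pole(s) at s = 16 are not in the left half-plane. System is unstable.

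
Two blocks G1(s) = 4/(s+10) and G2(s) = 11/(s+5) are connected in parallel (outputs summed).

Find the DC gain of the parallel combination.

Parallel: G_eq = G1 + G2. DC gain = G1(0) + G2(0) = 4/10 + 11/5 = 0.4 + 2.2 = 2.6.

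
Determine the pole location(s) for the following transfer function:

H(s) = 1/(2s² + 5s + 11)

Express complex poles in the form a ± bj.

Discriminant = 5² - 4×2×11 = 25 - 88 = -63 < 0, so the poles are a complex conjugate pair s = (-5 ± j√63)/(2×2). Real part = -5/(2×2) = -5/4 = -1.25; imaginary part = ±√63/(2×2) ≈ 1.9843. Poles: s = -1.25 ± 1.9843j.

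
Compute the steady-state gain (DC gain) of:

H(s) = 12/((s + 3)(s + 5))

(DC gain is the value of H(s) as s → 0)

DC gain = H(0) = 12/(3 × 5) = 12/15 = 0.8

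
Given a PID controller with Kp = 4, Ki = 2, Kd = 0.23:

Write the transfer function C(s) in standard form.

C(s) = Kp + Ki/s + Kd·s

Substituting values: C(s) = 4 + 2/s + 0.23s = (0.23s² + 4s + 2)/s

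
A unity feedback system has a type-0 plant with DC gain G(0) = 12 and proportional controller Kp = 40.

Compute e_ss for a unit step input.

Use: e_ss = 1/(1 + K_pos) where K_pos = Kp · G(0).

K_pos = Kp · G(0) = 40 × 12 = 480. e_ss = 1/(1 + 480) = 0.0021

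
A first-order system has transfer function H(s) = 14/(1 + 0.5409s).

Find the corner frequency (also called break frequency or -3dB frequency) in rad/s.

Corner frequency = 1/τ = 1/0.5409 = 1.849 rad/s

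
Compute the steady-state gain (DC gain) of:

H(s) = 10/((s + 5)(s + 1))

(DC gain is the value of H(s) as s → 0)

DC gain = H(0) = 10/(5 × 1) = 10/5 = 2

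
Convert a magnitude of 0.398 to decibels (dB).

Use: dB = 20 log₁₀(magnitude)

dB = 20 log₁₀(0.398) = -8.0 dB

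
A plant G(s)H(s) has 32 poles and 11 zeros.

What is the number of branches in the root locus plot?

Root locus has n branches where n = number of poles = 32.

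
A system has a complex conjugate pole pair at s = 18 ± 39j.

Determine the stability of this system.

Real part of poles is 18 (> 0, right half-plane). Unstable.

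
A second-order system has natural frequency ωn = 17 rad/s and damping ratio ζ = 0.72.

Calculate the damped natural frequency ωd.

ωd = ωn√(1 - ζ²) = 17√(1 - 0.72²) = 11.8 rad/s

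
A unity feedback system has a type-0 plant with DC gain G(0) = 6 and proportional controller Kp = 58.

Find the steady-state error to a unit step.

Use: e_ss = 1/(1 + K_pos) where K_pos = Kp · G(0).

K_pos = Kp · G(0) = 58 × 6 = 348. e_ss = 1/(1 + 348) = 0.0029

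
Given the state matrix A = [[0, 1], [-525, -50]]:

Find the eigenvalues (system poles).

det(A - λI) = λ² - (-50)λ + 525 = (λ - (-35))(λ - (-15)). Eigenvalues: -35, -15.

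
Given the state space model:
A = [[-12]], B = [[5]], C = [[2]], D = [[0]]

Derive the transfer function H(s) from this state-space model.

(sI - A)⁻¹ = 1/(s + 12). H(s) = 2 × 5/(s + 12) + 0 = 10/(s + 12).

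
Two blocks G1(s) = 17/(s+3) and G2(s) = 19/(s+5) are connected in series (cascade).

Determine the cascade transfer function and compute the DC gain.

Series: multiply transfer functions. G_eq = 17/(s+3) × 19/(s+5) = 323/((s+3)(s+5)). DC gain = 323/(3×5) = 21.5333.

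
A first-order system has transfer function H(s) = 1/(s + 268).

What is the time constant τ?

For H(s) = 1/(s + 1/τ), the pole is at -1/τ = -268, so τ = 1/268 = 0.0037 s.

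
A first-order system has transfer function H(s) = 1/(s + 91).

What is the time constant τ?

For H(s) = 1/(s + 1/τ), the pole is at -1/τ = -91, so τ = 1/91 = 0.0110 s.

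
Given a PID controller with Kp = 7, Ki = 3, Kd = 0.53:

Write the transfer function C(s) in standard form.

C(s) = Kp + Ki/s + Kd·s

Substituting values: C(s) = 7 + 3/s + 0.53s = (0.53s² + 7s + 3)/s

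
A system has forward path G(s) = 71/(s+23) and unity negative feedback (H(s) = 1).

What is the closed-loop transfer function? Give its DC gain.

T(s) = G/(1+GH) = [71/(s+23)] / [1 + 71/(s+23)] = 71/(s+23+71) = 71/(s+94). DC gain = 71/94 = 0.7553.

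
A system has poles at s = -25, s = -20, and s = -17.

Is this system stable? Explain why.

All poles are in the left half-plane. System is stable.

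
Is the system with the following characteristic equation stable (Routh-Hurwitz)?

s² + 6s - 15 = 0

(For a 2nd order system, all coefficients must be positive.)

Coefficients: 1, 6, -15. c=-15 not positive, so system is unstable.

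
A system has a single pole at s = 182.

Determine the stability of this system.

Pole at s = 182 is in the right half-plane. Unstable.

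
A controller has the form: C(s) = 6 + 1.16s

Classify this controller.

This is a Proportional-Derivative (PD) controller.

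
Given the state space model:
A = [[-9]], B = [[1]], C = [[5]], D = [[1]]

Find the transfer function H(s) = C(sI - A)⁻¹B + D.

(sI - A)⁻¹ = 1/(s + 9). H(s) = 5×1/(s + 9) + 1 = (s + 14)/(s + 9).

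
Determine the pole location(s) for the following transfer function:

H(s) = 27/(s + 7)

Pole is where denominator = 0: s + 7 = 0, so s = -7.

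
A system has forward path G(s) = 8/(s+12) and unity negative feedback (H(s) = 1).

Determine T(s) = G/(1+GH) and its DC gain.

T(s) = G/(1+GH) = [8/(s+12)] / [1 + 8/(s+12)] = 8/(s+12+8) = 8/(s+20). DC gain = 8/20 = 0.4.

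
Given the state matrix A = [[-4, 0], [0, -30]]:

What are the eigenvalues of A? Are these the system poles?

For diagonal matrix, eigenvalues are diagonal entries: λ₁ = -4, λ₂ = -30. Eigenvalues of A = system poles.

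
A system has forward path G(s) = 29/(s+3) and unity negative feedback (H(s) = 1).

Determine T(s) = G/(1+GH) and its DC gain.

T(s) = G/(1+GH) = [29/(s+3)] / [1 + 29/(s+3)] = 29/(s+3+29) = 29/(s+32). DC gain = 29/32 = 0.90625.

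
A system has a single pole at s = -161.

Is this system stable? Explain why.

Pole at s = -161 is in the left half-plane. Stable.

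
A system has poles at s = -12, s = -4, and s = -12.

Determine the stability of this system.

All poles are in the left half-plane. System is stable.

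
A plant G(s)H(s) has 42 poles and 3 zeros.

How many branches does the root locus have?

Root locus has n branches where n = number of poles = 42.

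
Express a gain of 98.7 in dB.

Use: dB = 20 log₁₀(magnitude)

dB = 20 log₁₀(98.7) = 39.9 dB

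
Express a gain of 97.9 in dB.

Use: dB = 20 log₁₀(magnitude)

dB = 20 log₁₀(97.9) = 39.8 dB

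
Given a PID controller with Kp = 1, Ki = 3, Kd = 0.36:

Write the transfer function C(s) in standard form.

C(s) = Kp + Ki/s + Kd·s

Substituting values: C(s) = 1 + 3/s + 0.36s = (0.36s² + s + 3)/s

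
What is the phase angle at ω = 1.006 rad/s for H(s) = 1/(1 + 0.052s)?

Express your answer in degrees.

Phase = -arctan(ωτ) = -arctan(1.006 × 0.052) = -3.0°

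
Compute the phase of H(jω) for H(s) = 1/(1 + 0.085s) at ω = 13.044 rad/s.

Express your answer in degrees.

Phase = -arctan(ωτ) = -arctan(13.044 × 0.085) = -48.0°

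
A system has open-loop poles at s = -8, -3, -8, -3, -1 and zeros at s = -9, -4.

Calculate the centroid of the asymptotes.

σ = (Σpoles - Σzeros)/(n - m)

σ = (Σpoles - Σzeros)/(n - m) = (-23 - (-13))/(5 - 2) = -10/3 = -3.33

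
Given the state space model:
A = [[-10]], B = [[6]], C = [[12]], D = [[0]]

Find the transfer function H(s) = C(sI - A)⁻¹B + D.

(sI - A)⁻¹ = 1/(s + 10). H(s) = 12 × 6/(s + 10) + 0 = 72/(s + 10).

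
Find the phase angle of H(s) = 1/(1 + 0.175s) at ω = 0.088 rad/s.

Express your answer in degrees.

Phase = -arctan(ωτ) = -arctan(0.088 × 0.175) = -0.9°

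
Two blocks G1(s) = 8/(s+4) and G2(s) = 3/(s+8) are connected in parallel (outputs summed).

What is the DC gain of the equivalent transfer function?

Parallel: G_eq = G1 + G2. DC gain = G1(0) + G2(0) = 8/4 + 3/8 = 2 + 0.375 = 2.375.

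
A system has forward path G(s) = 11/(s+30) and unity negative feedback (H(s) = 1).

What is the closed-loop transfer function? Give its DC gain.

T(s) = G/(1+GH) = [11/(s+30)] / [1 + 11/(s+30)] = 11/(s+30+11) = 11/(s+41). DC gain = 11/41 = 0.2683.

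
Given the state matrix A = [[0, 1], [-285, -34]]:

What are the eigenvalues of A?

det(A - λI) = λ² - (-34)λ + 285 = (λ - (-15))(λ - (-19)). Eigenvalues: -15, -19.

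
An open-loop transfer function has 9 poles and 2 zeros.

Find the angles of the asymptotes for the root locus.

n - m = 9 - 2 = 7. Angles: θk = (2k + 1)·180°/7 = 25.71°, 77.14°, 128.57°, 180°, 231.43°, 282.86°, 334.29°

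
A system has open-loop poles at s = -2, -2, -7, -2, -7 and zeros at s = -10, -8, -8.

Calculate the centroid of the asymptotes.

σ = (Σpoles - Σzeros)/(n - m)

σ = (Σpoles - Σzeros)/(n - m) = (-20 - (-26))/(5 - 3) = 6/2 = 3.0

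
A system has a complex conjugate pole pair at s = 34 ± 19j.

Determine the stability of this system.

Real part of poles is 34 (> 0, right half-plane). Unstable.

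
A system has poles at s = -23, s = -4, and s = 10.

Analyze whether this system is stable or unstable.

Pole(s) at s = 10 are not in the left half-plane. System is unstable.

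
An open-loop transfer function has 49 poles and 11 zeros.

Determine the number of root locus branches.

Root locus has n branches where n = number of poles = 49.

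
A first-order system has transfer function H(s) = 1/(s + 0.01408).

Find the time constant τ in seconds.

For H(s) = 1/(s + 1/τ), the pole is at -1/τ = -0.01408, so τ = 1/0.01408 = 71.02 s.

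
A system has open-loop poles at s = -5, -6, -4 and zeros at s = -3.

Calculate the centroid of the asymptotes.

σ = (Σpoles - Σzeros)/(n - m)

σ = (Σpoles - Σzeros)/(n - m) = (-15 - (-3))/(3 - 1) = -12/2 = -6.0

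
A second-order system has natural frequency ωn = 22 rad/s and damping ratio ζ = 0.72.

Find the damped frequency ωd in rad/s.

ωd = ωn√(1 - ζ²) = 22√(1 - 0.72²) = 15.27 rad/s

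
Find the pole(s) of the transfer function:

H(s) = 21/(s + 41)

Pole is where denominator = 0: s + 41 = 0, so s = -41.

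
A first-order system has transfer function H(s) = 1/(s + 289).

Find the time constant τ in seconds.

For H(s) = 1/(s + 1/τ), the pole is at -1/τ = -289, so τ = 1/289 = 0.0035 s.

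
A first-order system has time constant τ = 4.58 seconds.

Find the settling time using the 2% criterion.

For first-order system, 2% settling time ≈ 4τ = 4 × 4.58 = 18.32 s.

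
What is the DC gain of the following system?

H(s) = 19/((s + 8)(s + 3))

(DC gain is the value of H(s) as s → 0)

DC gain = H(0) = 19/(8 × 3) = 19/24 = 0.7917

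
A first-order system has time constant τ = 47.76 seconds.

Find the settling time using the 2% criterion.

For first-order system, 2% settling time ≈ 4τ = 4 × 47.76 = 191.04 s.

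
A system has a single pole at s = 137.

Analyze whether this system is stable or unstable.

Pole at s = 137 is in the right half-plane. Unstable.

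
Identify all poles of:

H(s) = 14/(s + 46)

Pole is where denominator = 0: s + 46 = 0, so s = -46.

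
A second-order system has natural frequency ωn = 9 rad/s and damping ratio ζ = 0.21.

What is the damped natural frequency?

ωd = ωn√(1 - ζ²) = 9√(1 - 0.21²) = 8.8 rad/s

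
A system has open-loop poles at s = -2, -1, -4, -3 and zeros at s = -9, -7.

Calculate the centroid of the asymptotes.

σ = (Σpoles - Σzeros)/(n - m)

σ = (Σpoles - Σzeros)/(n - m) = (-10 - (-16))/(4 - 2) = 6/2 = 3.0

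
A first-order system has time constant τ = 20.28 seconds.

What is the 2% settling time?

For first-order system, 2% settling time ≈ 4τ = 4 × 20.28 = 81.12 s.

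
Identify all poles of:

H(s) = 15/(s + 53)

Pole is where denominator = 0: s + 53 = 0, so s = -53.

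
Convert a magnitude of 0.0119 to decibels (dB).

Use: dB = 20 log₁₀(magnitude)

dB = 20 log₁₀(0.0119) = -38.5 dB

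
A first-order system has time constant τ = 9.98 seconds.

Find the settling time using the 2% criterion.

For first-order system, 2% settling time ≈ 4τ = 4 × 9.98 = 39.92 s.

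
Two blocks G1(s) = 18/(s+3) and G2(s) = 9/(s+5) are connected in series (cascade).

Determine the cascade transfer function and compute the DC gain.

Series: multiply transfer functions. G_eq = 18/(s+3) × 9/(s+5) = 162/((s+3)(s+5)). DC gain = 162/(3×5) = 10.8.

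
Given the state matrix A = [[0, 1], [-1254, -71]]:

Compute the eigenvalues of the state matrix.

det(A - λI) = λ² - (-71)λ + 1254 = (λ - (-33))(λ - (-38)). Eigenvalues: -33, -38.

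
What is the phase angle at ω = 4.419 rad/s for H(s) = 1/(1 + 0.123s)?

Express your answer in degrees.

Phase = -arctan(ωτ) = -arctan(4.419 × 0.123) = -28.5°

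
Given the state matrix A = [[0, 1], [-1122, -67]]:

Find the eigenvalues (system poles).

det(A - λI) = λ² - (-67)λ + 1122 = (λ - (-34))(λ - (-33)). Eigenvalues: -34, -33.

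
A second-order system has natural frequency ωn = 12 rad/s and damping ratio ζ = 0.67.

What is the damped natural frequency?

ωd = ωn√(1 - ζ²) = 12√(1 - 0.67²) = 8.91 rad/s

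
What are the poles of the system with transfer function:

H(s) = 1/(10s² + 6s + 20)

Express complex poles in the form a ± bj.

Discriminant = 6² - 4×10×20 = 36 - 800 = -764 < 0, so the poles are a complex conjugate pair s = (-6 ± j√764)/(2×10). Real part = -6/(2×10) = -6/20 = -0.3; imaginary part = ±√764/(2×10) ≈ 1.3820. Poles: s = -0.3 ± 1.3820j.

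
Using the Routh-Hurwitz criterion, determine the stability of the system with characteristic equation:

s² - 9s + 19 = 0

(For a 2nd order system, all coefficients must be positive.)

Coefficients: 1, -9, 19. b=-9 not positive, so system is unstable.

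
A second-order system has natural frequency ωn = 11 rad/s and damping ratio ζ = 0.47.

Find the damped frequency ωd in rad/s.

ωd = ωn√(1 - ζ²) = 11√(1 - 0.47²) = 9.71 rad/s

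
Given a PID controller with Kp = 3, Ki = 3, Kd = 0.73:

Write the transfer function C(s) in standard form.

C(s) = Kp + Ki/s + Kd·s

Substituting values: C(s) = 3 + 3/s + 0.73s = (0.73s² + 3s + 3)/s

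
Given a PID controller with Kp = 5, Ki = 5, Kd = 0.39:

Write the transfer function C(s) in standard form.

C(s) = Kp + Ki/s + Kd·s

Substituting values: C(s) = 5 + 5/s + 0.39s = (0.39s² + 5s + 5)/s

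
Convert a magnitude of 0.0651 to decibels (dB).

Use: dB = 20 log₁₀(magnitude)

dB = 20 log₁₀(0.0651) = -23.7 dB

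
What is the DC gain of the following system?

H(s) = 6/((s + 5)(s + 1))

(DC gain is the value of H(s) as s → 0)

DC gain = H(0) = 6/(5 × 1) = 6/5 = 1.2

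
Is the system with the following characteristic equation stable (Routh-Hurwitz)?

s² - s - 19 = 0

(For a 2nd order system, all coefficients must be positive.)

Coefficients: 1, -1, -19. b=-1, c=-19 not positive, so system is unstable.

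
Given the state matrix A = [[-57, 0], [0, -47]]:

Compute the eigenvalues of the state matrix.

For diagonal matrix, eigenvalues are diagonal entries: λ₁ = -57, λ₂ = -47.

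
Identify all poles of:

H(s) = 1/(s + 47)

Pole is where denominator = 0: s + 47 = 0, so s = -47.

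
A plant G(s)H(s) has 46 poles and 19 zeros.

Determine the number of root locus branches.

Root locus has n branches where n = number of poles = 46.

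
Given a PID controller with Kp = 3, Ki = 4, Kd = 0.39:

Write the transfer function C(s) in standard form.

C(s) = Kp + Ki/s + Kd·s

Substituting values: C(s) = 3 + 4/s + 0.39s = (0.39s² + 3s + 4)/s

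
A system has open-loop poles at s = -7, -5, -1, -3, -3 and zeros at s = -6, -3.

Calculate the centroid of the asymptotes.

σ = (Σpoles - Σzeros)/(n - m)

σ = (Σpoles - Σzeros)/(n - m) = (-19 - (-9))/(5 - 2) = -10/3 = -3.33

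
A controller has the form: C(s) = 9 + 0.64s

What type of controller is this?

This is a Proportional-Derivative (PD) controller.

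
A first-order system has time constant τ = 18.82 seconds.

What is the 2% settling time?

For first-order system, 2% settling time ≈ 4τ = 4 × 18.82 = 75.28 s.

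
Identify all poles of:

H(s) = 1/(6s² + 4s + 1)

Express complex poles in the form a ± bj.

Discriminant = 4² - 4×6×1 = 16 - 24 = -8 < 0, so the poles are a complex conjugate pair s = (-4 ± j√8)/(2×6). Real part = -4/(2×6) = -4/12 ≈ -0.3333; imaginary part = ±√8/(2×6) ≈ 0.2357. Poles: s = -0.3333 ± 0.2357j.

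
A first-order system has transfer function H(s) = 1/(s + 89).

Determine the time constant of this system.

For H(s) = 1/(s + 1/τ), the pole is at -1/τ = -89, so τ = 1/89 = 0.0112 s.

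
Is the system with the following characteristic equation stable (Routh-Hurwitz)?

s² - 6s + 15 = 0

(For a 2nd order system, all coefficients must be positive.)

Coefficients: 1, -6, 15. b=-6 not positive, so system is unstable.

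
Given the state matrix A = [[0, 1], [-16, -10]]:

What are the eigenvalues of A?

det(A - λI) = λ² - (-10)λ + 16 = (λ - (-8))(λ - (-2)). Eigenvalues: -8, -2.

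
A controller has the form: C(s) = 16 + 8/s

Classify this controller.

This is a Proportional-Integral (PI) controller.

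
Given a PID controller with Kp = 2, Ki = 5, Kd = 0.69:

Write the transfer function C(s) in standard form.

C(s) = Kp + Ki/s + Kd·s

Substituting values: C(s) = 2 + 5/s + 0.69s = (0.69s² + 2s + 5)/s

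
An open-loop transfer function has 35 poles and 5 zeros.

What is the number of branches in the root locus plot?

Root locus has n branches where n = number of poles = 35.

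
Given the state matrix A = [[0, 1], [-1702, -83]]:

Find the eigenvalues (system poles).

det(A - λI) = λ² - (-83)λ + 1702 = (λ - (-46))(λ - (-37)). Eigenvalues: -46, -37.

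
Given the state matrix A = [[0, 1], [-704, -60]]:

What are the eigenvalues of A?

det(A - λI) = λ² - (-60)λ + 704 = (λ - (-44))(λ - (-16)). Eigenvalues: -44, -16.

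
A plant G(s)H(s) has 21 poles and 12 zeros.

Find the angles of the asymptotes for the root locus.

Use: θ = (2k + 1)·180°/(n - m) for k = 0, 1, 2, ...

n - m = 21 - 12 = 9. Angles: θk = (2k + 1)·180°/9 = 20°, 60°, 100°, 140°, 180°, 220°, 260°, 300°, 340°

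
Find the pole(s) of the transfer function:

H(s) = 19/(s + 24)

Pole is where denominator = 0: s + 24 = 0, so s = -24.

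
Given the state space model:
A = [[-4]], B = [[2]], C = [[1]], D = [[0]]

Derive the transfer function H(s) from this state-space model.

(sI - A)⁻¹ = 1/(s + 4). H(s) = 1 × 2/(s + 4) + 0 = 2/(s + 4).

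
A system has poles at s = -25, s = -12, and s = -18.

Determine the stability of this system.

All poles are in the left half-plane. System is stable.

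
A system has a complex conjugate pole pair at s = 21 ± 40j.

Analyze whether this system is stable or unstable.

Real part of poles is 21 (> 0, right half-plane). Unstable.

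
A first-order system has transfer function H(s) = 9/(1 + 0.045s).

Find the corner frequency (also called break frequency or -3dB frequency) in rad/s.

Corner frequency = 1/τ = 1/0.045 = 22.222 rad/s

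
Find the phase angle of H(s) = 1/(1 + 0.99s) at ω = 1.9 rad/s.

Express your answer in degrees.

Phase = -arctan(ωτ) = -arctan(1.9 × 0.99) = -62.0°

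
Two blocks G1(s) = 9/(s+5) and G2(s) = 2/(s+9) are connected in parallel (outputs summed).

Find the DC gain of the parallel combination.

Parallel: G_eq = G1 + G2. DC gain = G1(0) + G2(0) = 9/5 + 2/9 = 1.8 + 0.2222 = 2.0222.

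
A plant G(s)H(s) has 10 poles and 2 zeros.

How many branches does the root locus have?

Root locus has n branches where n = number of poles = 10.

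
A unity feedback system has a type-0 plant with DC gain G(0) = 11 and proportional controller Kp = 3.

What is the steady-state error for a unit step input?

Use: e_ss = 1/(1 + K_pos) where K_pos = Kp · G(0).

K_pos = Kp · G(0) = 3 × 11 = 33. e_ss = 1/(1 + 33) = 0.0294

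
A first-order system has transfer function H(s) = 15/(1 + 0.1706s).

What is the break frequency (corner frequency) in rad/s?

Corner frequency = 1/τ = 1/0.1706 = 5.862 rad/s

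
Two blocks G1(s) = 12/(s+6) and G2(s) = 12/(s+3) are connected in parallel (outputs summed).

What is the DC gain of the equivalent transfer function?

Parallel: G_eq = G1 + G2. DC gain = G1(0) + G2(0) = 12/6 + 12/3 = 2 + 4 = 6.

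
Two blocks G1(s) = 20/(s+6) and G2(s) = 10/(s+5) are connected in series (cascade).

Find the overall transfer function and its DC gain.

Series: multiply transfer functions. G_eq = 20/(s+6) × 10/(s+5) = 200/((s+6)(s+5)). DC gain = 200/(6×5) = 6.6667.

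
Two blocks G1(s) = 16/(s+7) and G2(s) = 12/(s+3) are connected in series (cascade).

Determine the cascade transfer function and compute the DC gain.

Series: multiply transfer functions. G_eq = 16/(s+7) × 12/(s+3) = 192/((s+7)(s+3)). DC gain = 192/(7×3) = 9.1429.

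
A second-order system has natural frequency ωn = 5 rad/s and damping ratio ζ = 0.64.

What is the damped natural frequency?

ωd = ωn√(1 - ζ²) = 5√(1 - 0.64²) = 3.84 rad/s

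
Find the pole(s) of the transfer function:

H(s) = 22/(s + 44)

Pole is where denominator = 0: s + 44 = 0, so s = -44.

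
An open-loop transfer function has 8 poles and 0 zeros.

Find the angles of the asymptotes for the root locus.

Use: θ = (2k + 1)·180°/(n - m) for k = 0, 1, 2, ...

n - m = 8 - 0 = 8. Angles: θk = (2k + 1)·180°/8 = 22.5°, 67.5°, 112.5°, 157.5°, 202.5°, 247.5°, 292.5°, 337.5°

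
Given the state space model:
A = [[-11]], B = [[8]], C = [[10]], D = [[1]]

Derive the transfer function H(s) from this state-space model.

(sI - A)⁻¹ = 1/(s + 11). H(s) = 10×8/(s + 11) + 1 = (s + 91)/(s + 11).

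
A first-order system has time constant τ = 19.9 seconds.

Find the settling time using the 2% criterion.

For first-order system, 2% settling time ≈ 4τ = 4 × 19.9 = 79.6 s.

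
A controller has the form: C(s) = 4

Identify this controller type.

This is a Proportional (P) controller.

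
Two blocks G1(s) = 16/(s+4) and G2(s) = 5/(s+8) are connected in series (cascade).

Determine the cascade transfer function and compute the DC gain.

Series: multiply transfer functions. G_eq = 16/(s+4) × 5/(s+8) = 80/((s+4)(s+8)). DC gain = 80/(4×8) = 2.5.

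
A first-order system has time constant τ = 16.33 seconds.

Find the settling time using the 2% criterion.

For first-order system, 2% settling time ≈ 4τ = 4 × 16.33 = 65.32 s.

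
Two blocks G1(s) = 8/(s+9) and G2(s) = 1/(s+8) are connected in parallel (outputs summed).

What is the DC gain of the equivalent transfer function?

Parallel: G_eq = G1 + G2. DC gain = G1(0) + G2(0) = 8/9 + 1/8 = 0.8889 + 0.125 = 1.0139.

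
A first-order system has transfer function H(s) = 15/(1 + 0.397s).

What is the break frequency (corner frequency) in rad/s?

Corner frequency = 1/τ = 1/0.397 = 2.519 rad/s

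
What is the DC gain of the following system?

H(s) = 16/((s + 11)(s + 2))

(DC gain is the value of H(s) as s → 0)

DC gain = H(0) = 16/(11 × 2) = 16/22 = 0.7273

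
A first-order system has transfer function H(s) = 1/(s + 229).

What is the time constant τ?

For H(s) = 1/(s + 1/τ), the pole is at -1/τ = -229, so τ = 1/229 = 0.0044 s.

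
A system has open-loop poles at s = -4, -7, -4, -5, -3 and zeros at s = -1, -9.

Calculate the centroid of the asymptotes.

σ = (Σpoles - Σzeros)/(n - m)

σ = (Σpoles - Σzeros)/(n - m) = (-23 - (-10))/(5 - 2) = -13/3 = -4.33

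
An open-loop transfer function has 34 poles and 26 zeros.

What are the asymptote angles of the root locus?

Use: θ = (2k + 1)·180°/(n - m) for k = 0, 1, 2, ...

n - m = 34 - 26 = 8. Angles: θk = (2k + 1)·180°/8 = 22.5°, 67.5°, 112.5°, 157.5°, 202.5°, 247.5°, 292.5°, 337.5°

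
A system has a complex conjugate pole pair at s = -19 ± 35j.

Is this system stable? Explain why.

Real part of poles is -19 (< 0, left half-plane). Stable.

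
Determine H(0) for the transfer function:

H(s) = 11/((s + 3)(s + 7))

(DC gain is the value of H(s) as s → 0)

DC gain = H(0) = 11/(3 × 7) = 11/21 = 0.5238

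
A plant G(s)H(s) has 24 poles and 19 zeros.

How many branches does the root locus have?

Root locus has n branches where n = number of poles = 24.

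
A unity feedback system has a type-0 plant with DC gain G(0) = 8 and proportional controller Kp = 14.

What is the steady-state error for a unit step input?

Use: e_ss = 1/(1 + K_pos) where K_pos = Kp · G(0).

K_pos = Kp · G(0) = 14 × 8 = 112. e_ss = 1/(1 + 112) = 0.0088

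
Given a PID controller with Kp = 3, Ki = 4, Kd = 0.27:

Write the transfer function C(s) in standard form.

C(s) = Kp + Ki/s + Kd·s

Substituting values: C(s) = 3 + 4/s + 0.27s = (0.27s² + 3s + 4)/s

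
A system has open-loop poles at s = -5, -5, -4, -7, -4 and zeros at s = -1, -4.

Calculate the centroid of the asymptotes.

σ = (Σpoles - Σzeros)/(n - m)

σ = (Σpoles - Σzeros)/(n - m) = (-25 - (-5))/(5 - 2) = -20/3 = -6.67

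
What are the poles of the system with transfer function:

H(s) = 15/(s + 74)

Pole is where denominator = 0: s + 74 = 0, so s = -74.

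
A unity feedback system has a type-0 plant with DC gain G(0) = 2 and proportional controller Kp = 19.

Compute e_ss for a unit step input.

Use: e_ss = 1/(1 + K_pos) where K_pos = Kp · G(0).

K_pos = Kp · G(0) = 19 × 2 = 38. e_ss = 1/(1 + 38) = 0.0256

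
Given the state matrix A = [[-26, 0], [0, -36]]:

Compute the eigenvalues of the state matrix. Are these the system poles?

For diagonal matrix, eigenvalues are diagonal entries: λ₁ = -26, λ₂ = -36. Eigenvalues of A = system poles.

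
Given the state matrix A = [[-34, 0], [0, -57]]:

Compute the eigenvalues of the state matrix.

For diagonal matrix, eigenvalues are diagonal entries: λ₁ = -34, λ₂ = -57.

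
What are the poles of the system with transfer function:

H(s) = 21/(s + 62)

Pole is where denominator = 0: s + 62 = 0, so s = -62.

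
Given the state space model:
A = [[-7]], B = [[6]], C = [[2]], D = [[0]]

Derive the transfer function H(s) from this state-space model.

(sI - A)⁻¹ = 1/(s + 7). H(s) = 2 × 6/(s + 7) + 0 = 12/(s + 7).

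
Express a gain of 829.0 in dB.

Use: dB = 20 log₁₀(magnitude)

dB = 20 log₁₀(829.0) = 58.4 dB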